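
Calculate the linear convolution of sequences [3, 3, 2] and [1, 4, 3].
y[0] = 3×1 = 3; y[1] = 3×4 + 3×1 = 15; y[2] = 3×3 + 3×4 + 2×1 = 23; y[3] = 3×3 + 2×4 = 17; y[4] = 2×3 = 6

[3, 15, 23, 17, 6]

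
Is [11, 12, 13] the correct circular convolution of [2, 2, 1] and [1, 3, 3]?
Recompute circular convolution of [2, 2, 1] and [1, 3, 3]: y[0] = 2×1 + 2×3 + 1×3 = 11; y[1] = 2×3 + 2×1 + 1×3 = 11; y[2] = 2×3 + 2×3 + 1×1 = 13 → [11, 11, 13]. Compare to given [11, 12, 13]: they differ at index 1: given 12, correct 11, so answer: No

No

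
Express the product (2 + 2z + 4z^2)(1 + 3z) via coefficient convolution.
Ascending coefficients: a = [2, 2, 4], b = [1, 3]. c[0] = 2×1 = 2; c[1] = 2×3 + 2×1 = 8; c[2] = 2×3 + 4×1 = 10; c[3] = 4×3 = 12. Result coefficients: [2, 8, 10, 12] → 2 + 8z + 10z^2 + 12z^3

2 + 8z + 10z^2 + 12z^3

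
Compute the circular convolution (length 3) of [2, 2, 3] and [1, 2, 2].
Use y[k] = Σ_j x[j]·h[(k-j) mod 3]. y[0] = 2×1 + 2×2 + 3×2 = 12; y[1] = 2×2 + 2×1 + 3×2 = 12; y[2] = 2×2 + 2×2 + 3×1 = 11. Result: [12, 12, 11]

[12, 12, 11]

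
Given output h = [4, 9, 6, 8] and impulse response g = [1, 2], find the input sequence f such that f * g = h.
Deconvolve h=[4, 9, 6, 8] by g=[1, 2]. Since g[0]=1, solve forward: f[0] = h[0] / 1 = 4; f[1] = (h[1] - 4×2) / 1 = 1; f[2] = (h[2] - 1×2) / 1 = 4. So f = [4, 1, 4]. Check by forward convolution: h[0] = 4×1 = 4; h[1] = 4×2 + 1×1 = 9; h[2] = 1×2 + 4×1 = 6; h[3] = 4×2 = 8

[4, 1, 4]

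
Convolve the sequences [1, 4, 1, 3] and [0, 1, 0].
y[0] = 1×0 = 0; y[1] = 1×1 + 4×0 = 1; y[2] = 1×0 + 4×1 + 1×0 = 4; y[3] = 4×0 + 1×1 + 3×0 = 1; y[4] = 1×0 + 3×1 = 3; y[5] = 3×0 = 0

[0, 1, 4, 1, 3, 0]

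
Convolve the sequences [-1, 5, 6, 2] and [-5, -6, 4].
y[0] = -1×-5 = 5; y[1] = -1×-6 + 5×-5 = -19; y[2] = -1×4 + 5×-6 + 6×-5 = -64; y[3] = 5×4 + 6×-6 + 2×-5 = -26; y[4] = 6×4 + 2×-6 = 12; y[5] = 2×4 = 8

[5, -19, -64, -26, 12, 8]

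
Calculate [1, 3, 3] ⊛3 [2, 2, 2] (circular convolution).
Use y[k] = Σ_j f[j]·g[(k-j) mod 3]. y[0] = 1×2 + 3×2 + 3×2 = 14; y[1] = 1×2 + 3×2 + 3×2 = 14; y[2] = 1×2 + 3×2 + 3×2 = 14. Result: [14, 14, 14]

[14, 14, 14]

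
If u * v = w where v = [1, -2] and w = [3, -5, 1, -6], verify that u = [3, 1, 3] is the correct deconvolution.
Forward-compute [3, 1, 3] * [1, -2]: w[0] = 3×1 = 3; w[1] = 3×-2 + 1×1 = -5; w[2] = 1×-2 + 3×1 = 1; w[3] = 3×-2 = -6 → [3, -5, 1, -6]. Matches given w = [3, -5, 1, -6], so verified.

Verified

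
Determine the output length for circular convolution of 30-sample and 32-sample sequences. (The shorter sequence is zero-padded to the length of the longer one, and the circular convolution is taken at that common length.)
Circular convolution (zero-padding the shorter input) has length max(m, n) = max(30, 32) = 32

32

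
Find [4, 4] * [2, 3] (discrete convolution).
y[0] = 4×2 = 8; y[1] = 4×3 + 4×2 = 20; y[2] = 4×3 = 12

[8, 20, 12]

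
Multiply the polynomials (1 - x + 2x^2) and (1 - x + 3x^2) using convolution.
Ascending coefficients: a = [1, -1, 2], b = [1, -1, 3]. c[0] = 1×1 = 1; c[1] = 1×-1 + -1×1 = -2; c[2] = 1×3 + -1×-1 + 2×1 = 6; c[3] = -1×3 + 2×-1 = -5; c[4] = 2×3 = 6. Result coefficients: [1, -2, 6, -5, 6] → 1 - 2x + 6x^2 - 5x^3 + 6x^4

1 - 2x + 6x^2 - 5x^3 + 6x^4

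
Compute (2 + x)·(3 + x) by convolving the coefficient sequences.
Ascending coefficients: a = [2, 1], b = [3, 1]. c[0] = 2×3 = 6; c[1] = 2×1 + 1×3 = 5; c[2] = 1×1 = 1. Result coefficients: [6, 5, 1] → 6 + 5x + x^2

6 + 5x + x^2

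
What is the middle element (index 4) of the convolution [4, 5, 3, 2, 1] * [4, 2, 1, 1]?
Use y[k] = Σ_i a[i]·b[k-i] at k=4. y[4] = 5×1 + 3×1 + 2×2 + 1×4 = 16

16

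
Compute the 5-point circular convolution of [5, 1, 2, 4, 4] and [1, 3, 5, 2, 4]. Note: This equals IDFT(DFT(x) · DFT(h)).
Either evaluate y[k] = Σ_j x[j]·h[(k-j) mod 5] directly, or use IDFT(DFT(x) · DFT(h)). y[0] = 5×1 + 1×4 + 2×2 + 4×5 + 4×3 = 45; y[1] = 5×3 + 1×1 + 2×4 + 4×2 + 4×5 = 52; y[2] = 5×5 + 1×3 + 2×1 + 4×4 + 4×2 = 54; y[3] = 5×2 + 1×5 + 2×3 + 4×1 + 4×4 = 41; y[4] = 5×4 + 1×2 + 2×5 + 4×3 + 4×1 = 48. Result: [45, 52, 54, 41, 48]

[45, 52, 54, 41, 48]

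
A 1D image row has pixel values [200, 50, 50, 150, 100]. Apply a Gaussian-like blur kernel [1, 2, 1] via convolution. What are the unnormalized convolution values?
Convolve image row [200, 50, 50, 150, 100] with kernel [1, 2, 1]: y[0] = 200×1 = 200; y[1] = 200×2 + 50×1 = 450; y[2] = 200×1 + 50×2 + 50×1 = 350; y[3] = 50×1 + 50×2 + 150×1 = 300; y[4] = 50×1 + 150×2 + 100×1 = 450; y[5] = 150×1 + 100×2 = 350; y[6] = 100×1 = 100 → [200, 450, 350, 300, 450, 350, 100]. Normalization factor = sum(kernel) = 4.

[200, 450, 350, 300, 450, 350, 100]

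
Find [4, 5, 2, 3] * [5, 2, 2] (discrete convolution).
y[0] = 4×5 = 20; y[1] = 4×2 + 5×5 = 33; y[2] = 4×2 + 5×2 + 2×5 = 28; y[3] = 5×2 + 2×2 + 3×5 = 29; y[4] = 2×2 + 3×2 = 10; y[5] = 3×2 = 6

[20, 33, 28, 29, 10, 6]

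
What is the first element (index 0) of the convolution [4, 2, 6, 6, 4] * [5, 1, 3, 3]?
Use y[k] = Σ_i a[i]·b[k-i] at k=0. y[0] = 4×5 = 20

20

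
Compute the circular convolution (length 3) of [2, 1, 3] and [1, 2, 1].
Use y[k] = Σ_j u[j]·v[(k-j) mod 3]. y[0] = 2×1 + 1×1 + 3×2 = 9; y[1] = 2×2 + 1×1 + 3×1 = 8; y[2] = 2×1 + 1×2 + 3×1 = 7. Result: [9, 8, 7]

[9, 8, 7]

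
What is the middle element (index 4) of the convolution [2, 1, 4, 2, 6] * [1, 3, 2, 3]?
Use y[k] = Σ_i a[i]·b[k-i] at k=4. y[4] = 1×3 + 4×2 + 2×3 + 6×1 = 23

23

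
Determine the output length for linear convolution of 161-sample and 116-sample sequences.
Linear/full convolution length: m + n - 1 = 161 + 116 - 1 = 276

276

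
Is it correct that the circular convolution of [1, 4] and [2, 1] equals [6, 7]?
Recompute circular convolution of [1, 4] and [2, 1]: y[0] = 1×2 + 4×1 = 6; y[1] = 1×1 + 4×2 = 9 → [6, 9]. Compare to given [6, 7]: they differ at index 1: given 7, correct 9, so answer: No

No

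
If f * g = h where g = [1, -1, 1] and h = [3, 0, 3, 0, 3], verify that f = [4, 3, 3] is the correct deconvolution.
Forward-compute [4, 3, 3] * [1, -1, 1]: h[0] = 4×1 = 4; h[1] = 4×-1 + 3×1 = -1; h[2] = 4×1 + 3×-1 + 3×1 = 4; h[3] = 3×1 + 3×-1 = 0; h[4] = 3×1 = 3 → [4, -1, 4, 0, 3]. Does not match given h = [3, 0, 3, 0, 3].

Not verified. [4, 3, 3] * [1, -1, 1] = [4, -1, 4, 0, 3], which differs from [3, 0, 3, 0, 3] at index 0.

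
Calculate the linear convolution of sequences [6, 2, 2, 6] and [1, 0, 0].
y[0] = 6×1 = 6; y[1] = 6×0 + 2×1 = 2; y[2] = 6×0 + 2×0 + 2×1 = 2; y[3] = 2×0 + 2×0 + 6×1 = 6; y[4] = 2×0 + 6×0 = 0; y[5] = 6×0 = 0

[6, 2, 2, 6, 0, 0]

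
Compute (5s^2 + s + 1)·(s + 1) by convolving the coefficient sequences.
Ascending coefficients: a = [1, 1, 5], b = [1, 1]. c[0] = 1×1 = 1; c[1] = 1×1 + 1×1 = 2; c[2] = 1×1 + 5×1 = 6; c[3] = 5×1 = 5. Result coefficients: [1, 2, 6, 5] → 5s^3 + 6s^2 + 2s + 1

5s^3 + 6s^2 + 2s + 1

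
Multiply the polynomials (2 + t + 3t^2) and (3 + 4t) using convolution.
Ascending coefficients: a = [2, 1, 3], b = [3, 4]. c[0] = 2×3 = 6; c[1] = 2×4 + 1×3 = 11; c[2] = 1×4 + 3×3 = 13; c[3] = 3×4 = 12. Result coefficients: [6, 11, 13, 12] → 6 + 11t + 13t^2 + 12t^3

6 + 11t + 13t^2 + 12t^3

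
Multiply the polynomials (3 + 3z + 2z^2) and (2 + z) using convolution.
Ascending coefficients: a = [3, 3, 2], b = [2, 1]. c[0] = 3×2 = 6; c[1] = 3×1 + 3×2 = 9; c[2] = 3×1 + 2×2 = 7; c[3] = 2×1 = 2. Result coefficients: [6, 9, 7, 2] → 6 + 9z + 7z^2 + 2z^3

6 + 9z + 7z^2 + 2z^3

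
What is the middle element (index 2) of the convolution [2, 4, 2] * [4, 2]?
Use y[k] = Σ_i a[i]·b[k-i] at k=2. y[2] = 4×2 + 2×4 = 16

16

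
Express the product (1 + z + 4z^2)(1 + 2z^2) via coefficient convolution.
Ascending coefficients: a = [1, 1, 4], b = [1, 0, 2]. c[0] = 1×1 = 1; c[1] = 1×0 + 1×1 = 1; c[2] = 1×2 + 1×0 + 4×1 = 6; c[3] = 1×2 + 4×0 = 2; c[4] = 4×2 = 8. Result coefficients: [1, 1, 6, 2, 8] → 1 + z + 6z^2 + 2z^3 + 8z^4

1 + z + 6z^2 + 2z^3 + 8z^4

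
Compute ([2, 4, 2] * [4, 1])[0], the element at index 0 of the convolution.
Use y[k] = Σ_i a[i]·b[k-i] at k=0. y[0] = 2×4 = 8

8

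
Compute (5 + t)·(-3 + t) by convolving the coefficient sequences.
Ascending coefficients: a = [5, 1], b = [-3, 1]. c[0] = 5×-3 = -15; c[1] = 5×1 + 1×-3 = 2; c[2] = 1×1 = 1. Result coefficients: [-15, 2, 1] → -15 + 2t + t^2

-15 + 2t + t^2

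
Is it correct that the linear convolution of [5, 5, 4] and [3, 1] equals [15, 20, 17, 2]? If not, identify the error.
Recompute linear convolution of [5, 5, 4] and [3, 1]: y[0] = 5×3 = 15; y[1] = 5×1 + 5×3 = 20; y[2] = 5×1 + 4×3 = 17; y[3] = 4×1 = 4 → [15, 20, 17, 4]. Compare to given [15, 20, 17, 2]: they differ at index 3: given 2, correct 4, so answer: No

No. Error at index 3: given 2, correct 4.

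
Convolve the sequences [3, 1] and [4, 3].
y[0] = 3×4 = 12; y[1] = 3×3 + 1×4 = 13; y[2] = 1×3 = 3

[12, 13, 3]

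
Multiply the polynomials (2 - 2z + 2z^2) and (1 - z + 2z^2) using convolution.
Ascending coefficients: a = [2, -2, 2], b = [1, -1, 2]. c[0] = 2×1 = 2; c[1] = 2×-1 + -2×1 = -4; c[2] = 2×2 + -2×-1 + 2×1 = 8; c[3] = -2×2 + 2×-1 = -6; c[4] = 2×2 = 4. Result coefficients: [2, -4, 8, -6, 4] → 2 - 4z + 8z^2 - 6z^3 + 4z^4

2 - 4z + 8z^2 - 6z^3 + 4z^4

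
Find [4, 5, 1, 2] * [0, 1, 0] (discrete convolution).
y[0] = 4×0 = 0; y[1] = 4×1 + 5×0 = 4; y[2] = 4×0 + 5×1 + 1×0 = 5; y[3] = 5×0 + 1×1 + 2×0 = 1; y[4] = 1×0 + 2×1 = 2; y[5] = 2×0 = 0

[0, 4, 5, 1, 2, 0]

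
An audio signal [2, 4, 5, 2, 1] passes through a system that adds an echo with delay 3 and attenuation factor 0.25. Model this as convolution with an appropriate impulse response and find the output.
Direct-path + delayed-attenuated-path model → impulse response h = [1, 0, 0, 0.25] (1 at lag 0, 0.25 at lag 3). Output y[n] = x[n] + 0.25·x[n - 3] (with x[n] = 0 outside 0..4): y[0] = 2 + 0.25×0 = 2; y[1] = 4 + 0.25×0 = 4; y[2] = 5 + 0.25×0 = 5; y[3] = 2 + 0.25×2 = 2.5; y[4] = 1 + 0.25×4 = 2.0; y[5] = 0 + 0.25×5 = 1.25; y[6] = 0 + 0.25×2 = 0.5; y[7] = 0 + 0.25×1 = 0.25. So y = [2, 4, 5, 2.5, 2.0, 1.25, 0.5, 0.25]

[2, 4, 5, 2.5, 2.0, 1.25, 0.5, 0.25]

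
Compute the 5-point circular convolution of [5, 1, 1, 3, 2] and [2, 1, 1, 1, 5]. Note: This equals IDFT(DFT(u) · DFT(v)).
Either evaluate y[k] = Σ_j u[j]·v[(k-j) mod 5] directly, or use IDFT(DFT(u) · DFT(v)). y[0] = 5×2 + 1×5 + 1×1 + 3×1 + 2×1 = 21; y[1] = 5×1 + 1×2 + 1×5 + 3×1 + 2×1 = 17; y[2] = 5×1 + 1×1 + 1×2 + 3×5 + 2×1 = 25; y[3] = 5×1 + 1×1 + 1×1 + 3×2 + 2×5 = 23; y[4] = 5×5 + 1×1 + 1×1 + 3×1 + 2×2 = 34. Result: [21, 17, 25, 23, 34]

[21, 17, 25, 23, 34]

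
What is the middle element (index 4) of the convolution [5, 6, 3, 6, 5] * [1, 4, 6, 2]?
Use y[k] = Σ_i a[i]·b[k-i] at k=4. y[4] = 6×2 + 3×6 + 6×4 + 5×1 = 59

59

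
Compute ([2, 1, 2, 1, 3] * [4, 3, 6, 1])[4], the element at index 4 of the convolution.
Use y[k] = Σ_i a[i]·b[k-i] at k=4. y[4] = 1×1 + 2×6 + 1×3 + 3×4 = 28

28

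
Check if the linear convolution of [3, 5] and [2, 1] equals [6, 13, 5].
Recompute linear convolution of [3, 5] and [2, 1]: y[0] = 3×2 = 6; y[1] = 3×1 + 5×2 = 13; y[2] = 5×1 = 5 → [6, 13, 5]. Given [6, 13, 5] matches, so answer: Yes

Yes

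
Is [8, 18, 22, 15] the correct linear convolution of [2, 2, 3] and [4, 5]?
Recompute linear convolution of [2, 2, 3] and [4, 5]: y[0] = 2×4 = 8; y[1] = 2×5 + 2×4 = 18; y[2] = 2×5 + 3×4 = 22; y[3] = 3×5 = 15 → [8, 18, 22, 15]. Given [8, 18, 22, 15] matches, so answer: Yes

Yes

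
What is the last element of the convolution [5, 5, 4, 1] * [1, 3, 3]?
Use y[k] = Σ_i a[i]·b[k-i] at k=5. y[5] = 1×3 = 3

3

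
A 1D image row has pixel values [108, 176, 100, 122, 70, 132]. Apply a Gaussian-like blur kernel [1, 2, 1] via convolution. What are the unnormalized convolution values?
Convolve image row [108, 176, 100, 122, 70, 132] with kernel [1, 2, 1]: y[0] = 108×1 = 108; y[1] = 108×2 + 176×1 = 392; y[2] = 108×1 + 176×2 + 100×1 = 560; y[3] = 176×1 + 100×2 + 122×1 = 498; y[4] = 100×1 + 122×2 + 70×1 = 414; y[5] = 122×1 + 70×2 + 132×1 = 394; y[6] = 70×1 + 132×2 = 334; y[7] = 132×1 = 132 → [108, 392, 560, 498, 414, 394, 334, 132]. Normalization factor = sum(kernel) = 4.

[108, 392, 560, 498, 414, 394, 334, 132]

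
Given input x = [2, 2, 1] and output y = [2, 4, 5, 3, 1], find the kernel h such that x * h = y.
Output length 5 = len(x) + len(h) - 1 ⇒ len(h) = 3. Solve h forward using h[k] = (y[k] - Σ_{i≥1} x[i]·h[k-i]) / x[0]: h[0] = y[0] / x[0] = 2 / 2 = 1; h[1] = (y[1] - 2×1) / x[0] = (4 - 2×1) / 2 = 1; h[2] = (y[2] - 2×1 - 1×1) / x[0] = (5 - 2×1 - 1×1) / 2 = 1. So h = [1, 1, 1]. Forward-check [2, 2, 1] * [1, 1, 1]: y[0] = 2×1 = 2; y[1] = 2×1 + 2×1 = 4; y[2] = 2×1 + 2×1 + 1×1 = 5; y[3] = 2×1 + 1×1 = 3; y[4] = 1×1 = 1 → [2, 4, 5, 3, 1] ✓

[1, 1, 1]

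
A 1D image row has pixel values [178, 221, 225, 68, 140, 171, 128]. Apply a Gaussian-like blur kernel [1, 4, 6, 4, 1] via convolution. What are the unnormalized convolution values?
Convolve image row [178, 221, 225, 68, 140, 171, 128] with kernel [1, 4, 6, 4, 1]: y[0] = 178×1 = 178; y[1] = 178×4 + 221×1 = 933; y[2] = 178×6 + 221×4 + 225×1 = 2177; y[3] = 178×4 + 221×6 + 225×4 + 68×1 = 3006; y[4] = 178×1 + 221×4 + 225×6 + 68×4 + 140×1 = 2824; y[5] = 221×1 + 225×4 + 68×6 + 140×4 + 171×1 = 2260; y[6] = 225×1 + 68×4 + 140×6 + 171×4 + 128×1 = 2149; y[7] = 68×1 + 140×4 + 171×6 + 128×4 = 2166; y[8] = 140×1 + 171×4 + 128×6 = 1592; y[9] = 171×1 + 128×4 = 683; y[10] = 128×1 = 128 → [178, 933, 2177, 3006, 2824, 2260, 2149, 2166, 1592, 683, 128]. Normalization factor = sum(kernel) = 16.

[178, 933, 2177, 3006, 2824, 2260, 2149, 2166, 1592, 683, 128]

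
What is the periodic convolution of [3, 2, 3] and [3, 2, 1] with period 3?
Use y[k] = Σ_j x[j]·h[(k-j) mod 3]. y[0] = 3×3 + 2×1 + 3×2 = 17; y[1] = 3×2 + 2×3 + 3×1 = 15; y[2] = 3×1 + 2×2 + 3×3 = 16. Result: [17, 15, 16]

[17, 15, 16]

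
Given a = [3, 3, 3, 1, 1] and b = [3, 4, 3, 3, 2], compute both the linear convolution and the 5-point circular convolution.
Linear: y_lin[0] = 3×3 = 9; y_lin[1] = 3×4 + 3×3 = 21; y_lin[2] = 3×3 + 3×4 + 3×3 = 30; y_lin[3] = 3×3 + 3×3 + 3×4 + 1×3 = 33; y_lin[4] = 3×2 + 3×3 + 3×3 + 1×4 + 1×3 = 31; y_lin[5] = 3×2 + 3×3 + 1×3 + 1×4 = 22; y_lin[6] = 3×2 + 1×3 + 1×3 = 12; y_lin[7] = 1×2 + 1×3 = 5; y_lin[8] = 1×2 = 2 → [9, 21, 30, 33, 31, 22, 12, 5, 2]. Circular (length 5): y[0] = 3×3 + 3×2 + 3×3 + 1×3 + 1×4 = 31; y[1] = 3×4 + 3×3 + 3×2 + 1×3 + 1×3 = 33; y[2] = 3×3 + 3×4 + 3×3 + 1×2 + 1×3 = 35; y[3] = 3×3 + 3×3 + 3×4 + 1×3 + 1×2 = 35; y[4] = 3×2 + 3×3 + 3×3 + 1×4 + 1×3 = 31 → [31, 33, 35, 35, 31]

Linear: [9, 21, 30, 33, 31, 22, 12, 5, 2], Circular: [31, 33, 35, 35, 31]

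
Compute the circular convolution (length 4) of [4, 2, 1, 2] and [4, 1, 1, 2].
Use y[k] = Σ_j x[j]·h[(k-j) mod 4]. y[0] = 4×4 + 2×2 + 1×1 + 2×1 = 23; y[1] = 4×1 + 2×4 + 1×2 + 2×1 = 16; y[2] = 4×1 + 2×1 + 1×4 + 2×2 = 14; y[3] = 4×2 + 2×1 + 1×1 + 2×4 = 19. Result: [23, 16, 14, 19]

[23, 16, 14, 19]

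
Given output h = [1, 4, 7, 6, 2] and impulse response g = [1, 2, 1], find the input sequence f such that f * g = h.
Deconvolve h=[1, 4, 7, 6, 2] by g=[1, 2, 1]. Since g[0]=1, solve forward: f[0] = h[0] / 1 = 1; f[1] = (h[1] - 1×2) / 1 = 2; f[2] = (h[2] - 2×2 - 1×1) / 1 = 2. So f = [1, 2, 2]. Check by forward convolution: h[0] = 1×1 = 1; h[1] = 1×2 + 2×1 = 4; h[2] = 1×1 + 2×2 + 2×1 = 7; h[3] = 2×1 + 2×2 = 6; h[4] = 2×1 = 2

[1, 2, 2]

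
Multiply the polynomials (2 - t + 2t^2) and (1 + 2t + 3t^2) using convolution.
Ascending coefficients: a = [2, -1, 2], b = [1, 2, 3]. c[0] = 2×1 = 2; c[1] = 2×2 + -1×1 = 3; c[2] = 2×3 + -1×2 + 2×1 = 6; c[3] = -1×3 + 2×2 = 1; c[4] = 2×3 = 6. Result coefficients: [2, 3, 6, 1, 6] → 2 + 3t + 6t^2 + t^3 + 6t^4

2 + 3t + 6t^2 + t^3 + 6t^4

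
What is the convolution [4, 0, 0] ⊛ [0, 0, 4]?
y[0] = 4×0 = 0; y[1] = 4×0 + 0×0 = 0; y[2] = 4×4 + 0×0 + 0×0 = 16; y[3] = 0×4 + 0×0 = 0; y[4] = 0×4 = 0

[0, 0, 16, 0, 0]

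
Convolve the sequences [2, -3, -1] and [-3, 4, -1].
y[0] = 2×-3 = -6; y[1] = 2×4 + -3×-3 = 17; y[2] = 2×-1 + -3×4 + -1×-3 = -11; y[3] = -3×-1 + -1×4 = -1; y[4] = -1×-1 = 1

[-6, 17, -11, -1, 1]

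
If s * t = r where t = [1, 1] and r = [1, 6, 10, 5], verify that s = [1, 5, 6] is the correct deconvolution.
Forward-compute [1, 5, 6] * [1, 1]: r[0] = 1×1 = 1; r[1] = 1×1 + 5×1 = 6; r[2] = 5×1 + 6×1 = 11; r[3] = 6×1 = 6 → [1, 6, 11, 6]. Does not match given r = [1, 6, 10, 5].

Not verified. [1, 5, 6] * [1, 1] = [1, 6, 11, 6], which differs from [1, 6, 10, 5] at index 2.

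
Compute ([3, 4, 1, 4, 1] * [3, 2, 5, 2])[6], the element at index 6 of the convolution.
Use y[k] = Σ_i a[i]·b[k-i] at k=6. y[6] = 4×2 + 1×5 = 13

13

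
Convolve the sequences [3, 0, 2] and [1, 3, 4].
y[0] = 3×1 = 3; y[1] = 3×3 + 0×1 = 9; y[2] = 3×4 + 0×3 + 2×1 = 14; y[3] = 0×4 + 2×3 = 6; y[4] = 2×4 = 8

[3, 9, 14, 6, 8]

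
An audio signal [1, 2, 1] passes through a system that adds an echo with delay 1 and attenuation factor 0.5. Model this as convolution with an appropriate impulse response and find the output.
Direct-path + delayed-attenuated-path model → impulse response h = [1, 0.5] (1 at lag 0, 0.5 at lag 1). Output y[n] = x[n] + 0.5·x[n - 1] (with x[n] = 0 outside 0..2): y[0] = 1 + 0.5×0 = 1; y[1] = 2 + 0.5×1 = 2.5; y[2] = 1 + 0.5×2 = 2.0; y[3] = 0 + 0.5×1 = 0.5. So y = [1, 2.5, 2.0, 0.5]

[1, 2.5, 2.0, 0.5]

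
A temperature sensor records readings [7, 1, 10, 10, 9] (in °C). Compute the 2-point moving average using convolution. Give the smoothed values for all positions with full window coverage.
2-point moving average kernel = [1, 1]. Apply in 'valid' mode (full window coverage): avg[0] = (7 + 1) / 2 = 4.0; avg[1] = (1 + 10) / 2 = 5.5; avg[2] = (10 + 10) / 2 = 10.0; avg[3] = (10 + 9) / 2 = 9.5. Smoothed values: [4.0, 5.5, 10.0, 9.5]

[4.0, 5.5, 10.0, 9.5]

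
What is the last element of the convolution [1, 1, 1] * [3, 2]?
Use y[k] = Σ_i a[i]·b[k-i] at k=3. y[3] = 1×2 = 2

2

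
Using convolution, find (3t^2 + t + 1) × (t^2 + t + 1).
Ascending coefficients: a = [1, 1, 3], b = [1, 1, 1]. c[0] = 1×1 = 1; c[1] = 1×1 + 1×1 = 2; c[2] = 1×1 + 1×1 + 3×1 = 5; c[3] = 1×1 + 3×1 = 4; c[4] = 3×1 = 3. Result coefficients: [1, 2, 5, 4, 3] → 3t^4 + 4t^3 + 5t^2 + 2t + 1

3t^4 + 4t^3 + 5t^2 + 2t + 1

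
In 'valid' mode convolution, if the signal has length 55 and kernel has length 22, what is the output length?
'Valid' mode counts only positions where the kernel fully overlaps the signal: m - n + 1 = 55 - 22 + 1 = 34

34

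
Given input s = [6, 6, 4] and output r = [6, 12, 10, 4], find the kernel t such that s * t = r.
Output length 4 = len(s) + len(t) - 1 ⇒ len(t) = 2. Solve t forward using t[k] = (r[k] - Σ_{i≥1} s[i]·t[k-i]) / s[0]: t[0] = r[0] / s[0] = 6 / 6 = 1; t[1] = (r[1] - 6×1) / s[0] = (12 - 6×1) / 6 = 1. So t = [1, 1]. Forward-check [6, 6, 4] * [1, 1]: r[0] = 6×1 = 6; r[1] = 6×1 + 6×1 = 12; r[2] = 6×1 + 4×1 = 10; r[3] = 4×1 = 4 → [6, 12, 10, 4] ✓

[1, 1]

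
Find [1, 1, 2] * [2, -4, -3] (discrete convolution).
y[0] = 1×2 = 2; y[1] = 1×-4 + 1×2 = -2; y[2] = 1×-3 + 1×-4 + 2×2 = -3; y[3] = 1×-3 + 2×-4 = -11; y[4] = 2×-3 = -6

[2, -2, -3, -11, -6]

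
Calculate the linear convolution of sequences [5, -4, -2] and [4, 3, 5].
y[0] = 5×4 = 20; y[1] = 5×3 + -4×4 = -1; y[2] = 5×5 + -4×3 + -2×4 = 5; y[3] = -4×5 + -2×3 = -26; y[4] = -2×5 = -10

[20, -1, 5, -26, -10]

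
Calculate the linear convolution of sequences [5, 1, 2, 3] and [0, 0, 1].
y[0] = 5×0 = 0; y[1] = 5×0 + 1×0 = 0; y[2] = 5×1 + 1×0 + 2×0 = 5; y[3] = 1×1 + 2×0 + 3×0 = 1; y[4] = 2×1 + 3×0 = 2; y[5] = 3×1 = 3

[0, 0, 5, 1, 2, 3]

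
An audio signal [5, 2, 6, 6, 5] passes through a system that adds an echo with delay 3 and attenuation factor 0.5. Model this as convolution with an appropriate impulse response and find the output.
Direct-path + delayed-attenuated-path model → impulse response h = [1, 0, 0, 0.5] (1 at lag 0, 0.5 at lag 3). Output y[n] = x[n] + 0.5·x[n - 3] (with x[n] = 0 outside 0..4): y[0] = 5 + 0.5×0 = 5; y[1] = 2 + 0.5×0 = 2; y[2] = 6 + 0.5×0 = 6; y[3] = 6 + 0.5×5 = 8.5; y[4] = 5 + 0.5×2 = 6.0; y[5] = 0 + 0.5×6 = 3.0; y[6] = 0 + 0.5×6 = 3.0; y[7] = 0 + 0.5×5 = 2.5. So y = [5, 2, 6, 8.5, 6.0, 3.0, 3.0, 2.5]

[5, 2, 6, 8.5, 6.0, 3.0, 3.0, 2.5]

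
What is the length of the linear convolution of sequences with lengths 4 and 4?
Linear/full convolution length: m + n - 1 = 4 + 4 - 1 = 7

7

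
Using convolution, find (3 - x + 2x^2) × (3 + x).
Ascending coefficients: a = [3, -1, 2], b = [3, 1]. c[0] = 3×3 = 9; c[1] = 3×1 + -1×3 = 0; c[2] = -1×1 + 2×3 = 5; c[3] = 2×1 = 2. Result coefficients: [9, 0, 5, 2] → 9 + 5x^2 + 2x^3

9 + 5x^2 + 2x^3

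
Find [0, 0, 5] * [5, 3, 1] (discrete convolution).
y[0] = 0×5 = 0; y[1] = 0×3 + 0×5 = 0; y[2] = 0×1 + 0×3 + 5×5 = 25; y[3] = 0×1 + 5×3 = 15; y[4] = 5×1 = 5

[0, 0, 25, 15, 5]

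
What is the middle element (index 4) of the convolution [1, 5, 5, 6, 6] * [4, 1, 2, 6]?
Use y[k] = Σ_i a[i]·b[k-i] at k=4. y[4] = 5×6 + 5×2 + 6×1 + 6×4 = 70

70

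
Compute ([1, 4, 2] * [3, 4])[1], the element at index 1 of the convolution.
Use y[k] = Σ_i a[i]·b[k-i] at k=1. y[1] = 1×4 + 4×3 = 16

16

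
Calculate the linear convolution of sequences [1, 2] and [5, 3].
y[0] = 1×5 = 5; y[1] = 1×3 + 2×5 = 13; y[2] = 2×3 = 6

[5, 13, 6]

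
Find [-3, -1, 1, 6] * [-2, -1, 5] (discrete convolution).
y[0] = -3×-2 = 6; y[1] = -3×-1 + -1×-2 = 5; y[2] = -3×5 + -1×-1 + 1×-2 = -16; y[3] = -1×5 + 1×-1 + 6×-2 = -18; y[4] = 1×5 + 6×-1 = -1; y[5] = 6×5 = 30

[6, 5, -16, -18, -1, 30]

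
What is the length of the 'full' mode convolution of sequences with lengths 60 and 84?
Linear/full convolution length: m + n - 1 = 60 + 84 - 1 = 143

143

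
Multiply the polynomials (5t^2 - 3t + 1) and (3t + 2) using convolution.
Ascending coefficients: a = [1, -3, 5], b = [2, 3]. c[0] = 1×2 = 2; c[1] = 1×3 + -3×2 = -3; c[2] = -3×3 + 5×2 = 1; c[3] = 5×3 = 15. Result coefficients: [2, -3, 1, 15] → 15t^3 + t^2 - 3t + 2

15t^3 + t^2 - 3t + 2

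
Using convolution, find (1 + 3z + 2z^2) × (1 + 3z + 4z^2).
Ascending coefficients: a = [1, 3, 2], b = [1, 3, 4]. c[0] = 1×1 = 1; c[1] = 1×3 + 3×1 = 6; c[2] = 1×4 + 3×3 + 2×1 = 15; c[3] = 3×4 + 2×3 = 18; c[4] = 2×4 = 8. Result coefficients: [1, 6, 15, 18, 8] → 1 + 6z + 15z^2 + 18z^3 + 8z^4

1 + 6z + 15z^2 + 18z^3 + 8z^4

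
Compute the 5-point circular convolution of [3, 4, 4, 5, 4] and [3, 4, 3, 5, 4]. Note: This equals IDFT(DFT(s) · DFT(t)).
Either evaluate y[k] = Σ_j s[j]·t[(k-j) mod 5] directly, or use IDFT(DFT(s) · DFT(t)). y[0] = 3×3 + 4×4 + 4×5 + 5×3 + 4×4 = 76; y[1] = 3×4 + 4×3 + 4×4 + 5×5 + 4×3 = 77; y[2] = 3×3 + 4×4 + 4×3 + 5×4 + 4×5 = 77; y[3] = 3×5 + 4×3 + 4×4 + 5×3 + 4×4 = 74; y[4] = 3×4 + 4×5 + 4×3 + 5×4 + 4×3 = 76. Result: [76, 77, 77, 74, 76]

[76, 77, 77, 74, 76]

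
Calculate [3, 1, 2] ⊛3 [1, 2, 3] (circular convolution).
Use y[k] = Σ_j u[j]·v[(k-j) mod 3]. y[0] = 3×1 + 1×3 + 2×2 = 10; y[1] = 3×2 + 1×1 + 2×3 = 13; y[2] = 3×3 + 1×2 + 2×1 = 13. Result: [10, 13, 13]

[10, 13, 13]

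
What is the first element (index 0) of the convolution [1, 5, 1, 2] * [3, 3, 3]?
Use y[k] = Σ_i a[i]·b[k-i] at k=0. y[0] = 1×3 = 3

3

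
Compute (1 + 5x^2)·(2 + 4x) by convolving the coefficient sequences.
Ascending coefficients: a = [1, 0, 5], b = [2, 4]. c[0] = 1×2 = 2; c[1] = 1×4 + 0×2 = 4; c[2] = 0×4 + 5×2 = 10; c[3] = 5×4 = 20. Result coefficients: [2, 4, 10, 20] → 2 + 4x + 10x^2 + 20x^3

2 + 4x + 10x^2 + 20x^3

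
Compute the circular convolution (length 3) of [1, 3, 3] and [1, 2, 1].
Use y[k] = Σ_j x[j]·h[(k-j) mod 3]. y[0] = 1×1 + 3×1 + 3×2 = 10; y[1] = 1×2 + 3×1 + 3×1 = 8; y[2] = 1×1 + 3×2 + 3×1 = 10. Result: [10, 8, 10]

[10, 8, 10]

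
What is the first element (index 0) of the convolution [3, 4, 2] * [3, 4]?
Use y[k] = Σ_i a[i]·b[k-i] at k=0. y[0] = 3×3 = 9

9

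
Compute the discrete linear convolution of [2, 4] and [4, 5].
y[0] = 2×4 = 8; y[1] = 2×5 + 4×4 = 26; y[2] = 4×5 = 20

[8, 26, 20]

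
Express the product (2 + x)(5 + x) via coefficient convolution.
Ascending coefficients: a = [2, 1], b = [5, 1]. c[0] = 2×5 = 10; c[1] = 2×1 + 1×5 = 7; c[2] = 1×1 = 1. Result coefficients: [10, 7, 1] → 10 + 7x + x^2

10 + 7x + x^2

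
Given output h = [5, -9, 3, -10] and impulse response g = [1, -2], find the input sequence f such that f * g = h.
Deconvolve h=[5, -9, 3, -10] by g=[1, -2]. Since g[0]=1, solve forward: f[0] = h[0] / 1 = 5; f[1] = (h[1] - 5×-2) / 1 = 1; f[2] = (h[2] - 1×-2) / 1 = 5. So f = [5, 1, 5]. Check by forward convolution: h[0] = 5×1 = 5; h[1] = 5×-2 + 1×1 = -9; h[2] = 1×-2 + 5×1 = 3; h[3] = 5×-2 = -10

[5, 1, 5]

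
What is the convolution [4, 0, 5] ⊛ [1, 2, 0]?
y[0] = 4×1 = 4; y[1] = 4×2 + 0×1 = 8; y[2] = 4×0 + 0×2 + 5×1 = 5; y[3] = 0×0 + 5×2 = 10; y[4] = 5×0 = 0

[4, 8, 5, 10, 0]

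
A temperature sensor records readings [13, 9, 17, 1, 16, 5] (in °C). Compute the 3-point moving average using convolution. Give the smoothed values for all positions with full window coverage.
3-point moving average kernel = [1, 1, 1]. Apply in 'valid' mode (full window coverage): avg[0] = (13 + 9 + 17) / 3 = 13.0; avg[1] = (9 + 17 + 1) / 3 = 9.0; avg[2] = (17 + 1 + 16) / 3 = 11.33; avg[3] = (1 + 16 + 5) / 3 = 7.33. Smoothed values: [13.0, 9.0, 11.33, 7.33]

[13.0, 9.0, 11.33, 7.33]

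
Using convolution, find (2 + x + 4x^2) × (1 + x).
Ascending coefficients: a = [2, 1, 4], b = [1, 1]. c[0] = 2×1 = 2; c[1] = 2×1 + 1×1 = 3; c[2] = 1×1 + 4×1 = 5; c[3] = 4×1 = 4. Result coefficients: [2, 3, 5, 4] → 2 + 3x + 5x^2 + 4x^3

2 + 3x + 5x^2 + 4x^3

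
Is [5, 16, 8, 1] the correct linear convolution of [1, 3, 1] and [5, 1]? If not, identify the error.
Recompute linear convolution of [1, 3, 1] and [5, 1]: y[0] = 1×5 = 5; y[1] = 1×1 + 3×5 = 16; y[2] = 3×1 + 1×5 = 8; y[3] = 1×1 = 1 → [5, 16, 8, 1]. Given [5, 16, 8, 1] matches, so answer: Yes

Yes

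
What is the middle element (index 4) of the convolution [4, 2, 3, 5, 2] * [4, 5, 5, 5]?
Use y[k] = Σ_i a[i]·b[k-i] at k=4. y[4] = 2×5 + 3×5 + 5×5 + 2×4 = 58

58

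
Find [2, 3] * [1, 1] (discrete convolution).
y[0] = 2×1 = 2; y[1] = 2×1 + 3×1 = 5; y[2] = 3×1 = 3

[2, 5, 3]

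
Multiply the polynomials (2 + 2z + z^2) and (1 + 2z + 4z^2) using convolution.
Ascending coefficients: a = [2, 2, 1], b = [1, 2, 4]. c[0] = 2×1 = 2; c[1] = 2×2 + 2×1 = 6; c[2] = 2×4 + 2×2 + 1×1 = 13; c[3] = 2×4 + 1×2 = 10; c[4] = 1×4 = 4. Result coefficients: [2, 6, 13, 10, 4] → 2 + 6z + 13z^2 + 10z^3 + 4z^4

2 + 6z + 13z^2 + 10z^3 + 4z^4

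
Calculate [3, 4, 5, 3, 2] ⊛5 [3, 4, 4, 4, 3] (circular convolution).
Use y[k] = Σ_j f[j]·g[(k-j) mod 5]. y[0] = 3×3 + 4×3 + 5×4 + 3×4 + 2×4 = 61; y[1] = 3×4 + 4×3 + 5×3 + 3×4 + 2×4 = 59; y[2] = 3×4 + 4×4 + 5×3 + 3×3 + 2×4 = 60; y[3] = 3×4 + 4×4 + 5×4 + 3×3 + 2×3 = 63; y[4] = 3×3 + 4×4 + 5×4 + 3×4 + 2×3 = 63. Result: [61, 59, 60, 63, 63]

[61, 59, 60, 63, 63]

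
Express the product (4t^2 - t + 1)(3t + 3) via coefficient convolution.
Ascending coefficients: a = [1, -1, 4], b = [3, 3]. c[0] = 1×3 = 3; c[1] = 1×3 + -1×3 = 0; c[2] = -1×3 + 4×3 = 9; c[3] = 4×3 = 12. Result coefficients: [3, 0, 9, 12] → 12t^3 + 9t^2 + 3

12t^3 + 9t^2 + 3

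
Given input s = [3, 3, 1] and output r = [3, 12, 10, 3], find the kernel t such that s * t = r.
Output length 4 = len(s) + len(t) - 1 ⇒ len(t) = 2. Solve t forward using t[k] = (r[k] - Σ_{i≥1} s[i]·t[k-i]) / s[0]: t[0] = r[0] / s[0] = 3 / 3 = 1; t[1] = (r[1] - 3×1) / s[0] = (12 - 3×1) / 3 = 3. So t = [1, 3]. Forward-check [3, 3, 1] * [1, 3]: r[0] = 3×1 = 3; r[1] = 3×3 + 3×1 = 12; r[2] = 3×3 + 1×1 = 10; r[3] = 1×3 = 3 → [3, 12, 10, 3] ✓

[1, 3]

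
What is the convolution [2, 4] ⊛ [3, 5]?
y[0] = 2×3 = 6; y[1] = 2×5 + 4×3 = 22; y[2] = 4×5 = 20

[6, 22, 20]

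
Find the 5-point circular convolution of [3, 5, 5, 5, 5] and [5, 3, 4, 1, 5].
Use y[k] = Σ_j a[j]·b[(k-j) mod 5]. y[0] = 3×5 + 5×5 + 5×1 + 5×4 + 5×3 = 80; y[1] = 3×3 + 5×5 + 5×5 + 5×1 + 5×4 = 84; y[2] = 3×4 + 5×3 + 5×5 + 5×5 + 5×1 = 82; y[3] = 3×1 + 5×4 + 5×3 + 5×5 + 5×5 = 88; y[4] = 3×5 + 5×1 + 5×4 + 5×3 + 5×5 = 80. Result: [80, 84, 82, 88, 80]

[80, 84, 82, 88, 80]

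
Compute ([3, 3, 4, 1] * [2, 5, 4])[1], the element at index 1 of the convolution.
Use y[k] = Σ_i a[i]·b[k-i] at k=1. y[1] = 3×5 + 3×2 = 21

21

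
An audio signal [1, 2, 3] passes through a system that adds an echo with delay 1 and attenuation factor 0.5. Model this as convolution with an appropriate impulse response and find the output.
Direct-path + delayed-attenuated-path model → impulse response h = [1, 0.5] (1 at lag 0, 0.5 at lag 1). Output y[n] = x[n] + 0.5·x[n - 1] (with x[n] = 0 outside 0..2): y[0] = 1 + 0.5×0 = 1; y[1] = 2 + 0.5×1 = 2.5; y[2] = 3 + 0.5×2 = 4.0; y[3] = 0 + 0.5×3 = 1.5. So y = [1, 2.5, 4.0, 1.5]

[1, 2.5, 4.0, 1.5]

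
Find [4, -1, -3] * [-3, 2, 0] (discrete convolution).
y[0] = 4×-3 = -12; y[1] = 4×2 + -1×-3 = 11; y[2] = 4×0 + -1×2 + -3×-3 = 7; y[3] = -1×0 + -3×2 = -6; y[4] = -3×0 = 0

[-12, 11, 7, -6, 0]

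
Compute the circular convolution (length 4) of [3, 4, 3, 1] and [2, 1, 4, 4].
Use y[k] = Σ_j f[j]·g[(k-j) mod 4]. y[0] = 3×2 + 4×4 + 3×4 + 1×1 = 35; y[1] = 3×1 + 4×2 + 3×4 + 1×4 = 27; y[2] = 3×4 + 4×1 + 3×2 + 1×4 = 26; y[3] = 3×4 + 4×4 + 3×1 + 1×2 = 33. Result: [35, 27, 26, 33]

[35, 27, 26, 33]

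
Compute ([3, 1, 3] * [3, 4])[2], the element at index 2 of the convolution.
Use y[k] = Σ_i a[i]·b[k-i] at k=2. y[2] = 1×4 + 3×3 = 13

13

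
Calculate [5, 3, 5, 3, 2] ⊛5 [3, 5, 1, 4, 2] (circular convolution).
Use y[k] = Σ_j f[j]·g[(k-j) mod 5]. y[0] = 5×3 + 3×2 + 5×4 + 3×1 + 2×5 = 54; y[1] = 5×5 + 3×3 + 5×2 + 3×4 + 2×1 = 58; y[2] = 5×1 + 3×5 + 5×3 + 3×2 + 2×4 = 49; y[3] = 5×4 + 3×1 + 5×5 + 3×3 + 2×2 = 61; y[4] = 5×2 + 3×4 + 5×1 + 3×5 + 2×3 = 48. Result: [54, 58, 49, 61, 48]

[54, 58, 49, 61, 48]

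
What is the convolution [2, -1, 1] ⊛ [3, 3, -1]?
y[0] = 2×3 = 6; y[1] = 2×3 + -1×3 = 3; y[2] = 2×-1 + -1×3 + 1×3 = -2; y[3] = -1×-1 + 1×3 = 4; y[4] = 1×-1 = -1

[6, 3, -2, 4, -1]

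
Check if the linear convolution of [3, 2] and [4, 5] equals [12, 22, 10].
Recompute linear convolution of [3, 2] and [4, 5]: y[0] = 3×4 = 12; y[1] = 3×5 + 2×4 = 23; y[2] = 2×5 = 10 → [12, 23, 10]. Compare to given [12, 22, 10]: they differ at index 1: given 22, correct 23, so answer: No

No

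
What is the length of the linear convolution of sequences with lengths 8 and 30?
Linear/full convolution length: m + n - 1 = 8 + 30 - 1 = 37

37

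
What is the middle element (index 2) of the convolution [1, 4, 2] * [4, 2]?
Use y[k] = Σ_i a[i]·b[k-i] at k=2. y[2] = 4×2 + 2×4 = 16

16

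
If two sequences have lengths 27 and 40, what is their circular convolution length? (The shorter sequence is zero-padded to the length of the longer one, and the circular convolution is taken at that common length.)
Circular convolution (zero-padding the shorter input) has length max(m, n) = max(27, 40) = 40

40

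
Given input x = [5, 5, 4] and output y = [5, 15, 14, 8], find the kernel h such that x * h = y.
Output length 4 = len(x) + len(h) - 1 ⇒ len(h) = 2. Solve h forward using h[k] = (y[k] - Σ_{i≥1} x[i]·h[k-i]) / x[0]: h[0] = y[0] / x[0] = 5 / 5 = 1; h[1] = (y[1] - 5×1) / x[0] = (15 - 5×1) / 5 = 2. So h = [1, 2]. Forward-check [5, 5, 4] * [1, 2]: y[0] = 5×1 = 5; y[1] = 5×2 + 5×1 = 15; y[2] = 5×2 + 4×1 = 14; y[3] = 4×2 = 8 → [5, 15, 14, 8] ✓

[1, 2]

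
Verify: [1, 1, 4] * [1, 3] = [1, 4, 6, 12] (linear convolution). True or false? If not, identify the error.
Recompute linear convolution of [1, 1, 4] and [1, 3]: y[0] = 1×1 = 1; y[1] = 1×3 + 1×1 = 4; y[2] = 1×3 + 4×1 = 7; y[3] = 4×3 = 12 → [1, 4, 7, 12]. Compare to given [1, 4, 6, 12]: they differ at index 2: given 6, correct 7, so answer: No

No. Error at index 2: given 6, correct 7.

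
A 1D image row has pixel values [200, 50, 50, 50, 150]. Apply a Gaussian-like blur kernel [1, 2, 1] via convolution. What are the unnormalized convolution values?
Convolve image row [200, 50, 50, 50, 150] with kernel [1, 2, 1]: y[0] = 200×1 = 200; y[1] = 200×2 + 50×1 = 450; y[2] = 200×1 + 50×2 + 50×1 = 350; y[3] = 50×1 + 50×2 + 50×1 = 200; y[4] = 50×1 + 50×2 + 150×1 = 300; y[5] = 50×1 + 150×2 = 350; y[6] = 150×1 = 150 → [200, 450, 350, 200, 300, 350, 150]. Normalization factor = sum(kernel) = 4.

[200, 450, 350, 200, 300, 350, 150]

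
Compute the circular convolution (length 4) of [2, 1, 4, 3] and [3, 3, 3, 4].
Use y[k] = Σ_j a[j]·b[(k-j) mod 4]. y[0] = 2×3 + 1×4 + 4×3 + 3×3 = 31; y[1] = 2×3 + 1×3 + 4×4 + 3×3 = 34; y[2] = 2×3 + 1×3 + 4×3 + 3×4 = 33; y[3] = 2×4 + 1×3 + 4×3 + 3×3 = 32. Result: [31, 34, 33, 32]

[31, 34, 33, 32]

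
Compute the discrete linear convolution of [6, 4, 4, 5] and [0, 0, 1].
y[0] = 6×0 = 0; y[1] = 6×0 + 4×0 = 0; y[2] = 6×1 + 4×0 + 4×0 = 6; y[3] = 4×1 + 4×0 + 5×0 = 4; y[4] = 4×1 + 5×0 = 4; y[5] = 5×1 = 5

[0, 0, 6, 4, 4, 5]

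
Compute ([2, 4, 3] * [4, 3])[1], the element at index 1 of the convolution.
Use y[k] = Σ_i a[i]·b[k-i] at k=1. y[1] = 2×3 + 4×4 = 22

22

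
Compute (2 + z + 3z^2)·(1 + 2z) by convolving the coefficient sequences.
Ascending coefficients: a = [2, 1, 3], b = [1, 2]. c[0] = 2×1 = 2; c[1] = 2×2 + 1×1 = 5; c[2] = 1×2 + 3×1 = 5; c[3] = 3×2 = 6. Result coefficients: [2, 5, 5, 6] → 2 + 5z + 5z^2 + 6z^3

2 + 5z + 5z^2 + 6z^3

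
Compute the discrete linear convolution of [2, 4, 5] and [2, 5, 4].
y[0] = 2×2 = 4; y[1] = 2×5 + 4×2 = 18; y[2] = 2×4 + 4×5 + 5×2 = 38; y[3] = 4×4 + 5×5 = 41; y[4] = 5×4 = 20

[4, 18, 38, 41, 20]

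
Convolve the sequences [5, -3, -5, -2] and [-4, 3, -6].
y[0] = 5×-4 = -20; y[1] = 5×3 + -3×-4 = 27; y[2] = 5×-6 + -3×3 + -5×-4 = -19; y[3] = -3×-6 + -5×3 + -2×-4 = 11; y[4] = -5×-6 + -2×3 = 24; y[5] = -2×-6 = 12

[-20, 27, -19, 11, 24, 12]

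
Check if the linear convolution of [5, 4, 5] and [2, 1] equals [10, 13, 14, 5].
Recompute linear convolution of [5, 4, 5] and [2, 1]: y[0] = 5×2 = 10; y[1] = 5×1 + 4×2 = 13; y[2] = 4×1 + 5×2 = 14; y[3] = 5×1 = 5 → [10, 13, 14, 5]. Given [10, 13, 14, 5] matches, so answer: Yes

Yes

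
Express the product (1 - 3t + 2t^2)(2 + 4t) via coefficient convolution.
Ascending coefficients: a = [1, -3, 2], b = [2, 4]. c[0] = 1×2 = 2; c[1] = 1×4 + -3×2 = -2; c[2] = -3×4 + 2×2 = -8; c[3] = 2×4 = 8. Result coefficients: [2, -2, -8, 8] → 2 - 2t - 8t^2 + 8t^3

2 - 2t - 8t^2 + 8t^3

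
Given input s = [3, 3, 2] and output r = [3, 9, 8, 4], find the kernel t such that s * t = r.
Output length 4 = len(s) + len(t) - 1 ⇒ len(t) = 2. Solve t forward using t[k] = (r[k] - Σ_{i≥1} s[i]·t[k-i]) / s[0]: t[0] = r[0] / s[0] = 3 / 3 = 1; t[1] = (r[1] - 3×1) / s[0] = (9 - 3×1) / 3 = 2. So t = [1, 2]. Forward-check [3, 3, 2] * [1, 2]: r[0] = 3×1 = 3; r[1] = 3×2 + 3×1 = 9; r[2] = 3×2 + 2×1 = 8; r[3] = 2×2 = 4 → [3, 9, 8, 4] ✓

[1, 2]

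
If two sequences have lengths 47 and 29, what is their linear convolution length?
Linear/full convolution length: m + n - 1 = 47 + 29 - 1 = 75

75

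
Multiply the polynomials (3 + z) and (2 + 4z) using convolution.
Ascending coefficients: a = [3, 1], b = [2, 4]. c[0] = 3×2 = 6; c[1] = 3×4 + 1×2 = 14; c[2] = 1×4 = 4. Result coefficients: [6, 14, 4] → 6 + 14z + 4z^2

6 + 14z + 4z^2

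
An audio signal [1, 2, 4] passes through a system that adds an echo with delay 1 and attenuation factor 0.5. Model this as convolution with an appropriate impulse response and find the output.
Direct-path + delayed-attenuated-path model → impulse response h = [1, 0.5] (1 at lag 0, 0.5 at lag 1). Output y[n] = x[n] + 0.5·x[n - 1] (with x[n] = 0 outside 0..2): y[0] = 1 + 0.5×0 = 1; y[1] = 2 + 0.5×1 = 2.5; y[2] = 4 + 0.5×2 = 5.0; y[3] = 0 + 0.5×4 = 2.0. So y = [1, 2.5, 5.0, 2.0]

[1, 2.5, 5.0, 2.0]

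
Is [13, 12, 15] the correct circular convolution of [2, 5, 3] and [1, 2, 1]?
Recompute circular convolution of [2, 5, 3] and [1, 2, 1]: y[0] = 2×1 + 5×1 + 3×2 = 13; y[1] = 2×2 + 5×1 + 3×1 = 12; y[2] = 2×1 + 5×2 + 3×1 = 15 → [13, 12, 15]. Given [13, 12, 15] matches, so answer: Yes

Yes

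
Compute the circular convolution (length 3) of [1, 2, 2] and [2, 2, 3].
Use y[k] = Σ_j x[j]·h[(k-j) mod 3]. y[0] = 1×2 + 2×3 + 2×2 = 12; y[1] = 1×2 + 2×2 + 2×3 = 12; y[2] = 1×3 + 2×2 + 2×2 = 11. Result: [12, 12, 11]

[12, 12, 11]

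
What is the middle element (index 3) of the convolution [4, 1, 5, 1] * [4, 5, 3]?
Use y[k] = Σ_i a[i]·b[k-i] at k=3. y[3] = 1×3 + 5×5 + 1×4 = 32

32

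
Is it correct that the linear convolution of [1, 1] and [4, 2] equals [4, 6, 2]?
Recompute linear convolution of [1, 1] and [4, 2]: y[0] = 1×4 = 4; y[1] = 1×2 + 1×4 = 6; y[2] = 1×2 = 2 → [4, 6, 2]. Given [4, 6, 2] matches, so answer: Yes

Yes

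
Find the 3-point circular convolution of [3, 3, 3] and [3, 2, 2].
Use y[k] = Σ_j u[j]·v[(k-j) mod 3]. y[0] = 3×3 + 3×2 + 3×2 = 21; y[1] = 3×2 + 3×3 + 3×2 = 21; y[2] = 3×2 + 3×2 + 3×3 = 21. Result: [21, 21, 21]

[21, 21, 21]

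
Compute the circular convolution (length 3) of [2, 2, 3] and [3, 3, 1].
Use y[k] = Σ_j x[j]·h[(k-j) mod 3]. y[0] = 2×3 + 2×1 + 3×3 = 17; y[1] = 2×3 + 2×3 + 3×1 = 15; y[2] = 2×1 + 2×3 + 3×3 = 17. Result: [17, 15, 17]

[17, 15, 17]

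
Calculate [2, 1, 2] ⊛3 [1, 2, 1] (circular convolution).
Use y[k] = Σ_j a[j]·b[(k-j) mod 3]. y[0] = 2×1 + 1×1 + 2×2 = 7; y[1] = 2×2 + 1×1 + 2×1 = 7; y[2] = 2×1 + 1×2 + 2×1 = 6. Result: [7, 7, 6]

[7, 7, 6]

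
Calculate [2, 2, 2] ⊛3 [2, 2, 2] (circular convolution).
Use y[k] = Σ_j f[j]·g[(k-j) mod 3]. y[0] = 2×2 + 2×2 + 2×2 = 12; y[1] = 2×2 + 2×2 + 2×2 = 12; y[2] = 2×2 + 2×2 + 2×2 = 12. Result: [12, 12, 12]

[12, 12, 12]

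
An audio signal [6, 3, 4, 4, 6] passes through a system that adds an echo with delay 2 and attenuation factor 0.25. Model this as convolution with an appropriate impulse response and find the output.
Direct-path + delayed-attenuated-path model → impulse response h = [1, 0, 0.25] (1 at lag 0, 0.25 at lag 2). Output y[n] = x[n] + 0.25·x[n - 2] (with x[n] = 0 outside 0..4): y[0] = 6 + 0.25×0 = 6; y[1] = 3 + 0.25×0 = 3; y[2] = 4 + 0.25×6 = 5.5; y[3] = 4 + 0.25×3 = 4.75; y[4] = 6 + 0.25×4 = 7.0; y[5] = 0 + 0.25×4 = 1.0; y[6] = 0 + 0.25×6 = 1.5. So y = [6, 3, 5.5, 4.75, 7.0, 1.0, 1.5]

[6, 3, 5.5, 4.75, 7.0, 1.0, 1.5]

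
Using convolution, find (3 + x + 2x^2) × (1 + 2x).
Ascending coefficients: a = [3, 1, 2], b = [1, 2]. c[0] = 3×1 = 3; c[1] = 3×2 + 1×1 = 7; c[2] = 1×2 + 2×1 = 4; c[3] = 2×2 = 4. Result coefficients: [3, 7, 4, 4] → 3 + 7x + 4x^2 + 4x^3

3 + 7x + 4x^2 + 4x^3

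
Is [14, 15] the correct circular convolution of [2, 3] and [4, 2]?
Recompute circular convolution of [2, 3] and [4, 2]: y[0] = 2×4 + 3×2 = 14; y[1] = 2×2 + 3×4 = 16 → [14, 16]. Compare to given [14, 15]: they differ at index 1: given 15, correct 16, so answer: No

No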